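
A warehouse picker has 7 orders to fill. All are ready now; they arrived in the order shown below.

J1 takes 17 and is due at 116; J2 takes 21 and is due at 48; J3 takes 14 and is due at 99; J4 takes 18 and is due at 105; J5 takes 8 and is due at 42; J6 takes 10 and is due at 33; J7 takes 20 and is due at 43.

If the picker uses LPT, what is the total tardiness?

133

LPT (decreasing processing time): J2 J7 J4 J1 J3 J6 J5.
J2: 0→21, due 48, tardiness 0
J7: 21→41, due 43, tardiness 0
J4: 41→59, due 105, tardiness 0
J1: 59→76, due 116, tardiness 0
J3: 76→90, due 99, tardiness 0
J6: 90→100, due 33, tardiness 67
J5: 100→108, due 42, tardiness 66
Sum = 0+0+0+0+0+67+66 = 133.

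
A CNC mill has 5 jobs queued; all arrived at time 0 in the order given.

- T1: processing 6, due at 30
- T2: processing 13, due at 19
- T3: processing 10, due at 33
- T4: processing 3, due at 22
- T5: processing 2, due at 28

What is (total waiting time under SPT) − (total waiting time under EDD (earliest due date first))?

SPT (increasing processing time): T5 T4 T1 T3 T2.
T5: waits 0, runs 0→2
T4: waits 2, runs 2→5
T1: waits 5, runs 5→11
T3: waits 11, runs 11→21
T2: waits 21, runs 21→34
Sum = 0+2+5+11+21 = 39.
EDD (increasing due date): T2 T4 T5 T1 T3.
T2: waits 0, runs 0→13
T4: waits 13, runs 13→16
T5: waits 16, runs 16→18
T1: waits 18, runs 18→24
T3: waits 24, runs 24→34
Sum = 0+13+16+18+24 = 71.
Difference = 39 − 71 = -32.

-32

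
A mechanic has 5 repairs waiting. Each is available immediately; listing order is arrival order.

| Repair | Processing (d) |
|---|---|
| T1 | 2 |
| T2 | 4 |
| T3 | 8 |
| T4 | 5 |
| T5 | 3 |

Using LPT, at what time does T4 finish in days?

LPT (decreasing processing time): T3 T4 T2 T5 T1.
T3: 0→8
T4: 8→13

13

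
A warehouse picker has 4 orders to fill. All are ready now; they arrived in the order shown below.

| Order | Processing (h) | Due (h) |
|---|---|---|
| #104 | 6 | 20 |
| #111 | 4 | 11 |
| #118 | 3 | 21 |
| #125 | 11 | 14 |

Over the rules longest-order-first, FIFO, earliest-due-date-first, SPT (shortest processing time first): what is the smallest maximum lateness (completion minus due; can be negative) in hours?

3

LPT (decreasing processing time): #125 #104 #111 #118.
#125: 0→11, due 14, lateness -3
#104: 11→17, due 20, lateness -3
#111: 17→21, due 11, lateness 10
#118: 21→24, due 21, lateness 3
Maximum = 10.
FIFO (arrival order): #104 #111 #118 #125.
#104: 0→6, due 20, lateness -14
#111: 6→10, due 11, lateness -1
#118: 10→13, due 21, lateness -8
#125: 13→24, due 14, lateness 10
Maximum = 10.
EDD (increasing due date): #111 #125 #104 #118.
#111: 0→4, due 11, lateness -7
#125: 4→15, due 14, lateness 1
#104: 15→21, due 20, lateness 1
#118: 21→24, due 21, lateness 3
Maximum = 3.
SPT (increasing processing time): #118 #111 #104 #125.
#118: 0→3, due 21, lateness -18
#111: 3→7, due 11, lateness -4
#104: 7→13, due 20, lateness -7
#125: 13→24, due 14, lateness 10
Maximum = 10.
LPT 10, FIFO 10, EDD 3, SPT 10 → minimum 3.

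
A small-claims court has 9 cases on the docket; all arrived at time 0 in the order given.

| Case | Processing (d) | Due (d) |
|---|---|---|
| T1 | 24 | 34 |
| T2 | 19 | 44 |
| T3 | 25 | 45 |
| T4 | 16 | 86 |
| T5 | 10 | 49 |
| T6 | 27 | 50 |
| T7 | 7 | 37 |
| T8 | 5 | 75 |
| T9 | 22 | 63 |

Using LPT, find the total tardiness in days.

491

LPT (decreasing processing time): T6 T3 T1 T9 T2 T4 T5 T7 T8.
T6: 0→27, due 50, tardiness 0
T3: 27→52, due 45, tardiness 7
T1: 52→76, due 34, tardiness 42
T9: 76→98, due 63, tardiness 35
T2: 98→117, due 44, tardiness 73
T4: 117→133, due 86, tardiness 47
T5: 133→143, due 49, tardiness 94
T7: 143→150, due 37, tardiness 113
T8: 150→155, due 75, tardiness 80
Sum = 0+7+42+35+73+47+94+113+80 = 491.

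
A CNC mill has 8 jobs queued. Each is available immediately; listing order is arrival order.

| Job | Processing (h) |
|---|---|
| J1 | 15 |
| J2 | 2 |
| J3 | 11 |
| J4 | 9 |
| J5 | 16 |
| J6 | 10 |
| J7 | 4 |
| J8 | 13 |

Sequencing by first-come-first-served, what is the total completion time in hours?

360

FIFO (arrival order): J1 J2 J3 J4 J5 J6 J7 J8.
J1: 0→15
J2: 15→17
J3: 17→28
J4: 28→37
J5: 37→53
J6: 53→63
J7: 63→67
J8: 67→80
Sum = 15+17+28+37+53+63+67+80 = 360.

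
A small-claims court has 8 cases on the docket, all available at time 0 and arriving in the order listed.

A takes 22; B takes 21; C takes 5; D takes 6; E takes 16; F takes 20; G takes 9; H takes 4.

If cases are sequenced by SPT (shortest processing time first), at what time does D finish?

SPT (increasing processing time): H C D G E F B A.
H: 0→4
C: 4→9
D: 9→15

15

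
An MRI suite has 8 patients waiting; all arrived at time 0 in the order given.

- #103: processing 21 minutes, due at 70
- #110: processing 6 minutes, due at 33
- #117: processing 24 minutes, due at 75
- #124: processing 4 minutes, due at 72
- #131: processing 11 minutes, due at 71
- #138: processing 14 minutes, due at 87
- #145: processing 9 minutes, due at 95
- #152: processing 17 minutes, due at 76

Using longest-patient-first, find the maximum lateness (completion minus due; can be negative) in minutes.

LPT (decreasing processing time): #117 #103 #152 #138 #131 #145 #110 #124.
#117: 0→24, due 75, lateness -51
#103: 24→45, due 70, lateness -25
#152: 45→62, due 76, lateness -14
#138: 62→76, due 87, lateness -11
#131: 76→87, due 71, lateness 16
#145: 87→96, due 95, lateness 1
#110: 96→102, due 33, lateness 69
#124: 102→106, due 72, lateness 34
Maximum = 69.

69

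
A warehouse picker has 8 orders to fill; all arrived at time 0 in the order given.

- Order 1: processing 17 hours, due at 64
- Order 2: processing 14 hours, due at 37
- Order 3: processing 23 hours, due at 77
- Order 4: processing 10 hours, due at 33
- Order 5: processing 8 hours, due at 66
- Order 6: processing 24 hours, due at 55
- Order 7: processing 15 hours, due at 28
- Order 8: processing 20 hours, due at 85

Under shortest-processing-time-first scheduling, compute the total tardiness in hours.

125

SPT (increasing processing time): Order 5 Order 4 Order 2 Order 7 Order 1 Order 8 Order 3 Order 6.
Order 5: 0→8, due 66, tardiness 0
Order 4: 8→18, due 33, tardiness 0
Order 2: 18→32, due 37, tardiness 0
Order 7: 32→47, due 28, tardiness 19
Order 1: 47→64, due 64, tardiness 0
Order 8: 64→84, due 85, tardiness 0
Order 3: 84→107, due 77, tardiness 30
Order 6: 107→131, due 55, tardiness 76
Sum = 0+0+0+19+0+0+30+76 = 125.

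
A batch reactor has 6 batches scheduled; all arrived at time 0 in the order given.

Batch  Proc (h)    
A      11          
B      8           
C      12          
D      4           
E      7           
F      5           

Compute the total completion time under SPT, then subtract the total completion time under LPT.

SPT (increasing processing time): D F E B A C.
D: 0→4
F: 4→9
E: 9→16
B: 16→24
A: 24→35
C: 35→47
Sum = 4+9+16+24+35+47 = 135.
LPT (decreasing processing time): C A B E F D.
C: 0→12
A: 12→23
B: 23→31
E: 31→38
F: 38→43
D: 43→47
Sum = 12+23+31+38+43+47 = 194.
Difference = 135 − 194 = -59.

-59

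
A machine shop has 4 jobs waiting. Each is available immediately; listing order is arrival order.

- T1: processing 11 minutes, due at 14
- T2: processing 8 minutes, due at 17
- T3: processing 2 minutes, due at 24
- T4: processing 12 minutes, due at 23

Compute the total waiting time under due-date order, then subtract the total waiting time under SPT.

EDD (increasing due date): T1 T2 T4 T3.
T1: waits 0, runs 0→11
T2: waits 11, runs 11→19
T4: waits 19, runs 19→31
T3: waits 31, runs 31→33
Sum = 0+11+19+31 = 61.
SPT (increasing processing time): T3 T2 T1 T4.
T3: waits 0, runs 0→2
T2: waits 2, runs 2→10
T1: waits 10, runs 10→21
T4: waits 21, runs 21→33
Sum = 0+2+10+21 = 33.
Difference = 61 − 33 = 28.

28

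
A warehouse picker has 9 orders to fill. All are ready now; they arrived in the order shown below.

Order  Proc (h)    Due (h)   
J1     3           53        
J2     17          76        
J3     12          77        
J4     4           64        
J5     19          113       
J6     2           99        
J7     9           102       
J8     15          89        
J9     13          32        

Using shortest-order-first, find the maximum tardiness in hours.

11

SPT (increasing processing time): J6 J1 J4 J7 J3 J9 J8 J2 J5.
J6: 0→2, due 99, tardiness 0
J1: 2→5, due 53, tardiness 0
J4: 5→9, due 64, tardiness 0
J7: 9→18, due 102, tardiness 0
J3: 18→30, due 77, tardiness 0
J9: 30→43, due 32, tardiness 11
J8: 43→58, due 89, tardiness 0
J2: 58→75, due 76, tardiness 0
J5: 75→94, due 113, tardiness 0
Maximum = 11.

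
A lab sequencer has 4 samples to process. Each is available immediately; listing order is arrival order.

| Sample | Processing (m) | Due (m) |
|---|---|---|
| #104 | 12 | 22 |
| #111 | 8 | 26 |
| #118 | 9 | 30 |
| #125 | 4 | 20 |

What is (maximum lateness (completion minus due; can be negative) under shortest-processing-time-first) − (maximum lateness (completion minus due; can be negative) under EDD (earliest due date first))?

SPT (increasing processing time): #125 #111 #118 #104.
#125: 0→4, due 20, lateness -16
#111: 4→12, due 26, lateness -14
#118: 12→21, due 30, lateness -9
#104: 21→33, due 22, lateness 11
Maximum = 11.
EDD (increasing due date): #125 #104 #111 #118.
#125: 0→4, due 20, lateness -16
#104: 4→16, due 22, lateness -6
#111: 16→24, due 26, lateness -2
#118: 24→33, due 30, lateness 3
Maximum = 3.
Difference = 11 − 3 = 8.

8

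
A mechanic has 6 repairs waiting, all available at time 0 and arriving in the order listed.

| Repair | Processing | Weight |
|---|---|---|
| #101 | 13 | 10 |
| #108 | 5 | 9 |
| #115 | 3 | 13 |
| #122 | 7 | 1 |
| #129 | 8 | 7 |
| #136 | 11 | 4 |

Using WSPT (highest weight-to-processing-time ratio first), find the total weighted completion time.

720

WSPT (decreasing weight/processing-time ratio): #115 #108 #129 #101 #136 #122.
#115: finishes 3, weight 13, w·C = 39
#108: finishes 8, weight 9, w·C = 72
#129: finishes 16, weight 7, w·C = 112
#101: finishes 29, weight 10, w·C = 290
#136: finishes 40, weight 4, w·C = 160
#122: finishes 47, weight 1, w·C = 47
Sum = 39+72+112+290+160+47 = 720.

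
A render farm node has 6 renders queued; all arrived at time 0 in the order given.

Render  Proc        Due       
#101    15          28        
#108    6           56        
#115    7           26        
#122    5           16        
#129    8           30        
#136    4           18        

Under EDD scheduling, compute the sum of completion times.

EDD (increasing due date): #122 #136 #115 #101 #129 #108.
#122: 0→5
#136: 5→9
#115: 9→16
#101: 16→31
#129: 31→39
#108: 39→45
Sum = 5+9+16+31+39+45 = 145.

145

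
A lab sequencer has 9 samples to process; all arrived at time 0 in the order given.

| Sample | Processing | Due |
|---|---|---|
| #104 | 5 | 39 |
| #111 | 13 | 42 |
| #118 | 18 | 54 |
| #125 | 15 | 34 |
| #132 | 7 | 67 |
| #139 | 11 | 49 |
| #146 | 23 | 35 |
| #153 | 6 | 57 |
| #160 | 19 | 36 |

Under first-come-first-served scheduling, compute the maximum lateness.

FIFO (arrival order): #104 #111 #118 #125 #132 #139 #146 #153 #160.
#104: 0→5, due 39, lateness -34
#111: 5→18, due 42, lateness -24
#118: 18→36, due 54, lateness -18
#125: 36→51, due 34, lateness 17
#132: 51→58, due 67, lateness -9
#139: 58→69, due 49, lateness 20
#146: 69→92, due 35, lateness 57
#153: 92→98, due 57, lateness 41
#160: 98→117, due 36, lateness 81
Maximum = 81.

81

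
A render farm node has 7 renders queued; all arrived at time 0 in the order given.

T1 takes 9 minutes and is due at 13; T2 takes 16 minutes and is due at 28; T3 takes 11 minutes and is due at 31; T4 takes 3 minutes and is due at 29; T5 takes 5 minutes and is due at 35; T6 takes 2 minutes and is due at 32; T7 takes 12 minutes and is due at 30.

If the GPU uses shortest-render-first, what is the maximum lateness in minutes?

30

SPT (increasing processing time): T6 T4 T5 T1 T3 T7 T2.
T6: 0→2, due 32, lateness -30
T4: 2→5, due 29, lateness -24
T5: 5→10, due 35, lateness -25
T1: 10→19, due 13, lateness 6
T3: 19→30, due 31, lateness -1
T7: 30→42, due 30, lateness 12
T2: 42→58, due 28, lateness 30
Maximum = 30.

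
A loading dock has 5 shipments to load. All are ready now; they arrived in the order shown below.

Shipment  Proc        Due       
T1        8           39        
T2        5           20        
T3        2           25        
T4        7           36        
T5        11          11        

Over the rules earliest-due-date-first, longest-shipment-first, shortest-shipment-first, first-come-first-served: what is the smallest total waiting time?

45

EDD (increasing due date): T5 T2 T3 T4 T1.
T5: waits 0, runs 0→11
T2: waits 11, runs 11→16
T3: waits 16, runs 16→18
T4: waits 18, runs 18→25
T1: waits 25, runs 25→33
Sum = 0+11+16+18+25 = 70.
LPT (decreasing processing time): T5 T1 T4 T2 T3.
T5: waits 0, runs 0→11
T1: waits 11, runs 11→19
T4: waits 19, runs 19→26
T2: waits 26, runs 26→31
T3: waits 31, runs 31→33
Sum = 0+11+19+26+31 = 87.
SPT (increasing processing time): T3 T2 T4 T1 T5.
T3: waits 0, runs 0→2
T2: waits 2, runs 2→7
T4: waits 7, runs 7→14
T1: waits 14, runs 14→22
T5: waits 22, runs 22→33
Sum = 0+2+7+14+22 = 45.
FIFO (arrival order): T1 T2 T3 T4 T5.
T1: waits 0, runs 0→8
T2: waits 8, runs 8→13
T3: waits 13, runs 13→15
T4: waits 15, runs 15→22
T5: waits 22, runs 22→33
Sum = 0+8+13+15+22 = 58.
EDD 70, LPT 87, SPT 45, FIFO 58 → minimum 45.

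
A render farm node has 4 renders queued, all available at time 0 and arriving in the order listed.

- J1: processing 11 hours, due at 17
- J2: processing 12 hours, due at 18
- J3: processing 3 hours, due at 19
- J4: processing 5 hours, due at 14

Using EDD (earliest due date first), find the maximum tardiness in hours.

12

EDD (increasing due date): J4 J1 J2 J3.
J4: 0→5, due 14, tardiness 0
J1: 5→16, due 17, tardiness 0
J2: 16→28, due 18, tardiness 10
J3: 28→31, due 19, tardiness 12
Maximum = 12.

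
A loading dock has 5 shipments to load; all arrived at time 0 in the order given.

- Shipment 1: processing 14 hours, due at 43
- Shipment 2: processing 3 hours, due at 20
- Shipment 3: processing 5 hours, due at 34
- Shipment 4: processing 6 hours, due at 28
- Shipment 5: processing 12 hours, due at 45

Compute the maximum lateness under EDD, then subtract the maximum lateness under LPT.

-25

EDD (increasing due date): Shipment 2 Shipment 4 Shipment 3 Shipment 1 Shipment 5.
Shipment 2: 0→3, due 20, lateness -17
Shipment 4: 3→9, due 28, lateness -19
Shipment 3: 9→14, due 34, lateness -20
Shipment 1: 14→28, due 43, lateness -15
Shipment 5: 28→40, due 45, lateness -5
Maximum = -5.
LPT (decreasing processing time): Shipment 1 Shipment 5 Shipment 4 Shipment 3 Shipment 2.
Shipment 1: 0→14, due 43, lateness -29
Shipment 5: 14→26, due 45, lateness -19
Shipment 4: 26→32, due 28, lateness 4
Shipment 3: 32→37, due 34, lateness 3
Shipment 2: 37→40, due 20, lateness 20
Maximum = 20.
Difference = -5 − 20 = -25.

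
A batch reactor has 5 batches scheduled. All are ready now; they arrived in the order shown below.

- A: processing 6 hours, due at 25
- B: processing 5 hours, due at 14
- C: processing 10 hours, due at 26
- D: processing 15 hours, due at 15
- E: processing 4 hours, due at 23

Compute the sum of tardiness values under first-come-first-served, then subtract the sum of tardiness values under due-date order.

13

FIFO (arrival order): A B C D E.
A: 0→6, due 25, tardiness 0
B: 6→11, due 14, tardiness 0
C: 11→21, due 26, tardiness 0
D: 21→36, due 15, tardiness 21
E: 36→40, due 23, tardiness 17
Sum = 0+0+0+21+17 = 38.
EDD (increasing due date): B D E A C.
B: 0→5, due 14, tardiness 0
D: 5→20, due 15, tardiness 5
E: 20→24, due 23, tardiness 1
A: 24→30, due 25, tardiness 5
C: 30→40, due 26, tardiness 14
Sum = 0+5+1+5+14 = 25.
Difference = 38 − 25 = 13.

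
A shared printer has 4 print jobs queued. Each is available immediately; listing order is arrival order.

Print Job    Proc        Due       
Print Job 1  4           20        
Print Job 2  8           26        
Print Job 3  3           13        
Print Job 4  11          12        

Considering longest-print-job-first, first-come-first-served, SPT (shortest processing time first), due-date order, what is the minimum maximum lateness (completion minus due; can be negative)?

1

LPT (decreasing processing time): Print Job 4 Print Job 2 Print Job 1 Print Job 3.
Print Job 4: 0→11, due 12, lateness -1
Print Job 2: 11→19, due 26, lateness -7
Print Job 1: 19→23, due 20, lateness 3
Print Job 3: 23→26, due 13, lateness 13
Maximum = 13.
FIFO (arrival order): Print Job 1 Print Job 2 Print Job 3 Print Job 4.
Print Job 1: 0→4, due 20, lateness -16
Print Job 2: 4→12, due 26, lateness -14
Print Job 3: 12→15, due 13, lateness 2
Print Job 4: 15→26, due 12, lateness 14
Maximum = 14.
SPT (increasing processing time): Print Job 3 Print Job 1 Print Job 2 Print Job 4.
Print Job 3: 0→3, due 13, lateness -10
Print Job 1: 3→7, due 20, lateness -13
Print Job 2: 7→15, due 26, lateness -11
Print Job 4: 15→26, due 12, lateness 14
Maximum = 14.
EDD (increasing due date): Print Job 4 Print Job 3 Print Job 1 Print Job 2.
Print Job 4: 0→11, due 12, lateness -1
Print Job 3: 11→14, due 13, lateness 1
Print Job 1: 14→18, due 20, lateness -2
Print Job 2: 18→26, due 26, lateness 0
Maximum = 1.
LPT 13, FIFO 14, SPT 14, EDD 1 → minimum 1.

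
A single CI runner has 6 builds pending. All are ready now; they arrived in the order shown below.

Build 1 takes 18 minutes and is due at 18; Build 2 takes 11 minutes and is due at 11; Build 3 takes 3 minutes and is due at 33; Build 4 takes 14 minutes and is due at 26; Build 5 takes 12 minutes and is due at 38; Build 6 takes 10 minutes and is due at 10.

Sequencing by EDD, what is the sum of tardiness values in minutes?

EDD (increasing due date): Build 6 Build 2 Build 1 Build 4 Build 3 Build 5.
Build 6: 0→10, due 10, tardiness 0
Build 2: 10→21, due 11, tardiness 10
Build 1: 21→39, due 18, tardiness 21
Build 4: 39→53, due 26, tardiness 27
Build 3: 53→56, due 33, tardiness 23
Build 5: 56→68, due 38, tardiness 30
Sum = 0+10+21+27+23+30 = 111.

111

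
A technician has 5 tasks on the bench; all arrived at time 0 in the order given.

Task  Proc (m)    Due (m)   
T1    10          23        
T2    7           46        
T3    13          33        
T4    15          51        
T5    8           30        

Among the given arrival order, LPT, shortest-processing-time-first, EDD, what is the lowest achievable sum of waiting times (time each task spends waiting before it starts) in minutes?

FIFO (arrival order): T1 T2 T3 T4 T5.
T1: waits 0, runs 0→10
T2: waits 10, runs 10→17
T3: waits 17, runs 17→30
T4: waits 30, runs 30→45
T5: waits 45, runs 45→53
Sum = 0+10+17+30+45 = 102.
LPT (decreasing processing time): T4 T3 T1 T5 T2.
T4: waits 0, runs 0→15
T3: waits 15, runs 15→28
T1: waits 28, runs 28→38
T5: waits 38, runs 38→46
T2: waits 46, runs 46→53
Sum = 0+15+28+38+46 = 127.
SPT (increasing processing time): T2 T5 T1 T3 T4.
T2: waits 0, runs 0→7
T5: waits 7, runs 7→15
T1: waits 15, runs 15→25
T3: waits 25, runs 25→38
T4: waits 38, runs 38→53
Sum = 0+7+15+25+38 = 85.
EDD (increasing due date): T1 T5 T3 T2 T4.
T1: waits 0, runs 0→10
T5: waits 10, runs 10→18
T3: waits 18, runs 18→31
T2: waits 31, runs 31→38
T4: waits 38, runs 38→53
Sum = 0+10+18+31+38 = 97.
FIFO 102, LPT 127, SPT 85, EDD 97 → minimum 85.

85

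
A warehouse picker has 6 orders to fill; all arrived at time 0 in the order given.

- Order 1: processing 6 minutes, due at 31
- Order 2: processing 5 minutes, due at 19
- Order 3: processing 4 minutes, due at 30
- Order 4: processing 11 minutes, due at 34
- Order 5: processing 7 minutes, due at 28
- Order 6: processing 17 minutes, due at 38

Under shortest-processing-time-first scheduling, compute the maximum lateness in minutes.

SPT (increasing processing time): Order 3 Order 2 Order 1 Order 5 Order 4 Order 6.
Order 3: 0→4, due 30, lateness -26
Order 2: 4→9, due 19, lateness -10
Order 1: 9→15, due 31, lateness -16
Order 5: 15→22, due 28, lateness -6
Order 4: 22→33, due 34, lateness -1
Order 6: 33→50, due 38, lateness 12
Maximum = 12.

12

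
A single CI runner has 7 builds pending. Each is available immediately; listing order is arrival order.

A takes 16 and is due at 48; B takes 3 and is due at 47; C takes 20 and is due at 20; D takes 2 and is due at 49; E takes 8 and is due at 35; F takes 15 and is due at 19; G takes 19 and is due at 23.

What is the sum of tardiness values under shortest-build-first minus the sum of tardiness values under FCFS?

SPT (increasing processing time): D B E F A G C.
D: 0→2, due 49, tardiness 0
B: 2→5, due 47, tardiness 0
E: 5→13, due 35, tardiness 0
F: 13→28, due 19, tardiness 9
A: 28→44, due 48, tardiness 0
G: 44→63, due 23, tardiness 40
C: 63→83, due 20, tardiness 63
Sum = 0+0+0+9+0+40+63 = 112.
FIFO (arrival order): A B C D E F G.
A: 0→16, due 48, tardiness 0
B: 16→19, due 47, tardiness 0
C: 19→39, due 20, tardiness 19
D: 39→41, due 49, tardiness 0
E: 41→49, due 35, tardiness 14
F: 49→64, due 19, tardiness 45
G: 64→83, due 23, tardiness 60
Sum = 0+0+19+0+14+45+60 = 138.
Difference = 112 − 138 = -26.

-26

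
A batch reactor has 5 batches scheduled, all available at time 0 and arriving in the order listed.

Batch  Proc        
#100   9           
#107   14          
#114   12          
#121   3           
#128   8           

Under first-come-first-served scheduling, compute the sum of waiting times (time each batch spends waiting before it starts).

105

FIFO (arrival order): #100 #107 #114 #121 #128.
#100: waits 0, runs 0→9
#107: waits 9, runs 9→23
#114: waits 23, runs 23→35
#121: waits 35, runs 35→38
#128: waits 38, runs 38→46
Sum = 0+9+23+35+38 = 105.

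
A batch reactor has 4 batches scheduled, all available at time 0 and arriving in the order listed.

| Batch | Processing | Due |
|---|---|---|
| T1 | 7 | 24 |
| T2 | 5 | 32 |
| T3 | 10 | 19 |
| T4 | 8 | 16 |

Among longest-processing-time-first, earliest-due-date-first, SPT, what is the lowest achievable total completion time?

67

LPT (decreasing processing time): T3 T4 T1 T2.
T3: 0→10
T4: 10→18
T1: 18→25
T2: 25→30
Sum = 10+18+25+30 = 83.
EDD (increasing due date): T4 T3 T1 T2.
T4: 0→8
T3: 8→18
T1: 18→25
T2: 25→30
Sum = 8+18+25+30 = 81.
SPT (increasing processing time): T2 T1 T4 T3.
T2: 0→5
T1: 5→12
T4: 12→20
T3: 20→30
Sum = 5+12+20+30 = 67.
LPT 83, EDD 81, SPT 67 → minimum 67.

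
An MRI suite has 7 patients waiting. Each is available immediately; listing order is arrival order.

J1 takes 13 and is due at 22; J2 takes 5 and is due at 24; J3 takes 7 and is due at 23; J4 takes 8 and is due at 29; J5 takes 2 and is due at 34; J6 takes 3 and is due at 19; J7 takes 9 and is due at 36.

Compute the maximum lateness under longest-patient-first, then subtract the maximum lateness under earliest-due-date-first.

LPT (decreasing processing time): J1 J7 J4 J3 J2 J6 J5.
J1: 0→13, due 22, lateness -9
J7: 13→22, due 36, lateness -14
J4: 22→30, due 29, lateness 1
J3: 30→37, due 23, lateness 14
J2: 37→42, due 24, lateness 18
J6: 42→45, due 19, lateness 26
J5: 45→47, due 34, lateness 13
Maximum = 26.
EDD (increasing due date): J6 J1 J3 J2 J4 J5 J7.
J6: 0→3, due 19, lateness -16
J1: 3→16, due 22, lateness -6
J3: 16→23, due 23, lateness 0
J2: 23→28, due 24, lateness 4
J4: 28→36, due 29, lateness 7
J5: 36→38, due 34, lateness 4
J7: 38→47, due 36, lateness 11
Maximum = 11.
Difference = 26 − 11 = 15.

15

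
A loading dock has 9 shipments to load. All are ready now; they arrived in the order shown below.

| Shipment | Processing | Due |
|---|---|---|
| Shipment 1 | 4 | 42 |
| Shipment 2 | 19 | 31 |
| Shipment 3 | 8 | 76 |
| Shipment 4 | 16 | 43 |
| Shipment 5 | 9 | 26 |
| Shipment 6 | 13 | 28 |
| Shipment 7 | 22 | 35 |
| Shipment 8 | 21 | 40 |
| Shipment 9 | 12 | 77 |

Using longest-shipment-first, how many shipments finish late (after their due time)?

LPT (decreasing processing time): Shipment 7 Shipment 8 Shipment 2 Shipment 4 Shipment 6 Shipment 9 Shipment 5 Shipment 3 Shipment 1.
Shipment 7: 0→22, due 35, tardiness 0
Shipment 8: 22→43, due 40, tardiness 3
Shipment 2: 43→62, due 31, tardiness 31
Shipment 4: 62→78, due 43, tardiness 35
Shipment 6: 78→91, due 28, tardiness 63
Shipment 9: 91→103, due 77, tardiness 26
Shipment 5: 103→112, due 26, tardiness 86
Shipment 3: 112→120, due 76, tardiness 44
Shipment 1: 120→124, due 42, tardiness 82
Late shipments: 8.

8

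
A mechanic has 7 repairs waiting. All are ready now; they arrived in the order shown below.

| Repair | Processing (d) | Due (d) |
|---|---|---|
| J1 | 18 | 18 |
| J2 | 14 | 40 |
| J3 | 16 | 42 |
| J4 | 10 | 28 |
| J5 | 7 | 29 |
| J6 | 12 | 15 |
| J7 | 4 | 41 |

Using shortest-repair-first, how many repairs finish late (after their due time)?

SPT (increasing processing time): J7 J5 J4 J6 J2 J3 J1.
J7: 0→4, due 41, tardiness 0
J5: 4→11, due 29, tardiness 0
J4: 11→21, due 28, tardiness 0
J6: 21→33, due 15, tardiness 18
J2: 33→47, due 40, tardiness 7
J3: 47→63, due 42, tardiness 21
J1: 63→81, due 18, tardiness 63
Late repairs: 4.

4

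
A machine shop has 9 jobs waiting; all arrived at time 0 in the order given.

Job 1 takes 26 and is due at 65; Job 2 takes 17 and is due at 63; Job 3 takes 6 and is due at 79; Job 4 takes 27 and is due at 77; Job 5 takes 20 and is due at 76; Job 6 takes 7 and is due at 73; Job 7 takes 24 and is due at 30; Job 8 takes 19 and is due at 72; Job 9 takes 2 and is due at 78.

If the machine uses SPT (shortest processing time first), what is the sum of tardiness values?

SPT (increasing processing time): Job 9 Job 3 Job 6 Job 2 Job 8 Job 5 Job 7 Job 1 Job 4.
Job 9: 0→2, due 78, tardiness 0
Job 3: 2→8, due 79, tardiness 0
Job 6: 8→15, due 73, tardiness 0
Job 2: 15→32, due 63, tardiness 0
Job 8: 32→51, due 72, tardiness 0
Job 5: 51→71, due 76, tardiness 0
Job 7: 71→95, due 30, tardiness 65
Job 1: 95→121, due 65, tardiness 56
Job 4: 121→148, due 77, tardiness 71
Sum = 0+0+0+0+0+0+65+56+71 = 192.

192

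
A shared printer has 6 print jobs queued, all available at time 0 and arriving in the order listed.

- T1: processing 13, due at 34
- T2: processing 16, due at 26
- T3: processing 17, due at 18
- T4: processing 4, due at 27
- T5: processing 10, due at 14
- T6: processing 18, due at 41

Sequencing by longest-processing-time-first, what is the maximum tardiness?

60

LPT (decreasing processing time): T6 T3 T2 T1 T5 T4.
T6: 0→18, due 41, tardiness 0
T3: 18→35, due 18, tardiness 17
T2: 35→51, due 26, tardiness 25
T1: 51→64, due 34, tardiness 30
T5: 64→74, due 14, tardiness 60
T4: 74→78, due 27, tardiness 51
Maximum = 60.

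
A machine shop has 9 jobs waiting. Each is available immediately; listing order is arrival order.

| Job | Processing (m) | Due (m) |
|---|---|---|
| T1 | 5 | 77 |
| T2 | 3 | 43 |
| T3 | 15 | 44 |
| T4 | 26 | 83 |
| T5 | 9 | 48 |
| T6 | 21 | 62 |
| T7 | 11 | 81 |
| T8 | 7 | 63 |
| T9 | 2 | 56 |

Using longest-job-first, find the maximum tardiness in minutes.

LPT (decreasing processing time): T4 T6 T3 T7 T5 T8 T1 T2 T9.
T4: 0→26, due 83, tardiness 0
T6: 26→47, due 62, tardiness 0
T3: 47→62, due 44, tardiness 18
T7: 62→73, due 81, tardiness 0
T5: 73→82, due 48, tardiness 34
T8: 82→89, due 63, tardiness 26
T1: 89→94, due 77, tardiness 17
T2: 94→97, due 43, tardiness 54
T9: 97→99, due 56, tardiness 43
Maximum = 54.

54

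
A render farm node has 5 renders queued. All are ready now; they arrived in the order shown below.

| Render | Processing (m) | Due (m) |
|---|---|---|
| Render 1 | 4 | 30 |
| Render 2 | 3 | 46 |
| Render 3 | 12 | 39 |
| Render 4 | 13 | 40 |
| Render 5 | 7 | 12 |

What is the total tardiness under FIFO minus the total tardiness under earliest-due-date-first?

FIFO (arrival order): Render 1 Render 2 Render 3 Render 4 Render 5.
Render 1: 0→4, due 30, tardiness 0
Render 2: 4→7, due 46, tardiness 0
Render 3: 7→19, due 39, tardiness 0
Render 4: 19→32, due 40, tardiness 0
Render 5: 32→39, due 12, tardiness 27
Sum = 0+0+0+0+27 = 27.
EDD (increasing due date): Render 5 Render 1 Render 3 Render 4 Render 2.
Render 5: 0→7, due 12, tardiness 0
Render 1: 7→11, due 30, tardiness 0
Render 3: 11→23, due 39, tardiness 0
Render 4: 23→36, due 40, tardiness 0
Render 2: 36→39, due 46, tardiness 0
Sum = 0+0+0+0+0 = 0.
Difference = 27 − 0 = 27.

27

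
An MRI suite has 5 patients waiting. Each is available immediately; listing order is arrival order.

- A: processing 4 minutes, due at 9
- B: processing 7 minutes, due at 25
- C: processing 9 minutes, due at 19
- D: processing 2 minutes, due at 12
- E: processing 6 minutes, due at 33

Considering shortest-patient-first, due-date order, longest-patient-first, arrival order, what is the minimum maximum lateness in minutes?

-3

SPT (increasing processing time): D A E B C.
D: 0→2, due 12, lateness -10
A: 2→6, due 9, lateness -3
E: 6→12, due 33, lateness -21
B: 12→19, due 25, lateness -6
C: 19→28, due 19, lateness 9
Maximum = 9.
EDD (increasing due date): A D C B E.
A: 0→4, due 9, lateness -5
D: 4→6, due 12, lateness -6
C: 6→15, due 19, lateness -4
B: 15→22, due 25, lateness -3
E: 22→28, due 33, lateness -5
Maximum = -3.
LPT (decreasing processing time): C B E A D.
C: 0→9, due 19, lateness -10
B: 9→16, due 25, lateness -9
E: 16→22, due 33, lateness -11
A: 22→26, due 9, lateness 17
D: 26→28, due 12, lateness 16
Maximum = 17.
FIFO (arrival order): A B C D E.
A: 0→4, due 9, lateness -5
B: 4→11, due 25, lateness -14
C: 11→20, due 19, lateness 1
D: 20→22, due 12, lateness 10
E: 22→28, due 33, lateness -5
Maximum = 10.
SPT 9, EDD -3, LPT 17, FIFO 10 → minimum -3.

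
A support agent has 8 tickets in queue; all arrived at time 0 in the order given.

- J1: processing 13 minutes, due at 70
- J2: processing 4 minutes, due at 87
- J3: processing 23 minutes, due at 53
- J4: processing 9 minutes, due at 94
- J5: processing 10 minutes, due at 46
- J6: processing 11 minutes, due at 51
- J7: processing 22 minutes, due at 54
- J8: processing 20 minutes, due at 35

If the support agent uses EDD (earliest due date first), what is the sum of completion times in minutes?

555

EDD (increasing due date): J8 J5 J6 J3 J7 J1 J2 J4.
J8: 0→20
J5: 20→30
J6: 30→41
J3: 41→64
J7: 64→86
J1: 86→99
J2: 99→103
J4: 103→112
Sum = 20+30+41+64+86+99+103+112 = 555.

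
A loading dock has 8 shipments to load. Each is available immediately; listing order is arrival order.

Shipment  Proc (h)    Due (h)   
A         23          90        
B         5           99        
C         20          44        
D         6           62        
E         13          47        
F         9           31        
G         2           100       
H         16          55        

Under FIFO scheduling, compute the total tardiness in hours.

108

FIFO (arrival order): A B C D E F G H.
A: 0→23, due 90, tardiness 0
B: 23→28, due 99, tardiness 0
C: 28→48, due 44, tardiness 4
D: 48→54, due 62, tardiness 0
E: 54→67, due 47, tardiness 20
F: 67→76, due 31, tardiness 45
G: 76→78, due 100, tardiness 0
H: 78→94, due 55, tardiness 39
Sum = 0+0+4+0+20+45+0+39 = 108.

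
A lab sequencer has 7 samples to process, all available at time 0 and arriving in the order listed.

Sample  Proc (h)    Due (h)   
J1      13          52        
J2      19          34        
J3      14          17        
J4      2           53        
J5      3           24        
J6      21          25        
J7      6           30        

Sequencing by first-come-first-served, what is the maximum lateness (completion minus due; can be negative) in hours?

FIFO (arrival order): J1 J2 J3 J4 J5 J6 J7.
J1: 0→13, due 52, lateness -39
J2: 13→32, due 34, lateness -2
J3: 32→46, due 17, lateness 29
J4: 46→48, due 53, lateness -5
J5: 48→51, due 24, lateness 27
J6: 51→72, due 25, lateness 47
J7: 72→78, due 30, lateness 48
Maximum = 48.

48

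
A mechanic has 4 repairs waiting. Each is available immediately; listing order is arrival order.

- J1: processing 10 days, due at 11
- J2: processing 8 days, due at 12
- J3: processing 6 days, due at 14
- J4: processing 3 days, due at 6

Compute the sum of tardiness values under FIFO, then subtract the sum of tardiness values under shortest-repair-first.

16

FIFO (arrival order): J1 J2 J3 J4.
J1: 0→10, due 11, tardiness 0
J2: 10→18, due 12, tardiness 6
J3: 18→24, due 14, tardiness 10
J4: 24→27, due 6, tardiness 21
Sum = 0+6+10+21 = 37.
SPT (increasing processing time): J4 J3 J2 J1.
J4: 0→3, due 6, tardiness 0
J3: 3→9, due 14, tardiness 0
J2: 9→17, due 12, tardiness 5
J1: 17→27, due 11, tardiness 16
Sum = 0+0+5+16 = 21.
Difference = 37 − 21 = 16.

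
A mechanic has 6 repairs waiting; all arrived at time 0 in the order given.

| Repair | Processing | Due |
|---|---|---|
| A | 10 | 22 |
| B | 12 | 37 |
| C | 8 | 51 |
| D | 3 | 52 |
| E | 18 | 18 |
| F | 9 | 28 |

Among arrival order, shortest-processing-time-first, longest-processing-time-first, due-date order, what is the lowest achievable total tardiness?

FIFO (arrival order): A B C D E F.
A: 0→10, due 22, tardiness 0
B: 10→22, due 37, tardiness 0
C: 22→30, due 51, tardiness 0
D: 30→33, due 52, tardiness 0
E: 33→51, due 18, tardiness 33
F: 51→60, due 28, tardiness 32
Sum = 0+0+0+0+33+32 = 65.
SPT (increasing processing time): D C F A B E.
D: 0→3, due 52, tardiness 0
C: 3→11, due 51, tardiness 0
F: 11→20, due 28, tardiness 0
A: 20→30, due 22, tardiness 8
B: 30→42, due 37, tardiness 5
E: 42→60, due 18, tardiness 42
Sum = 0+0+0+8+5+42 = 55.
LPT (decreasing processing time): E B A F C D.
E: 0→18, due 18, tardiness 0
B: 18→30, due 37, tardiness 0
A: 30→40, due 22, tardiness 18
F: 40→49, due 28, tardiness 21
C: 49→57, due 51, tardiness 6
D: 57→60, due 52, tardiness 8
Sum = 0+0+18+21+6+8 = 53.
EDD (increasing due date): E A F B C D.
E: 0→18, due 18, tardiness 0
A: 18→28, due 22, tardiness 6
F: 28→37, due 28, tardiness 9
B: 37→49, due 37, tardiness 12
C: 49→57, due 51, tardiness 6
D: 57→60, due 52, tardiness 8
Sum = 0+6+9+12+6+8 = 41.
FIFO 65, SPT 55, LPT 53, EDD 41 → minimum 41.

41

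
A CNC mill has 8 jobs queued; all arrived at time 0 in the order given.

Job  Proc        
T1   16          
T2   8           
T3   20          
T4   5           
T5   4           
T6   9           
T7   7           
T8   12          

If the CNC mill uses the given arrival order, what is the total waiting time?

317

FIFO (arrival order): T1 T2 T3 T4 T5 T6 T7 T8.
T1: waits 0, runs 0→16
T2: waits 16, runs 16→24
T3: waits 24, runs 24→44
T4: waits 44, runs 44→49
T5: waits 49, runs 49→53
T6: waits 53, runs 53→62
T7: waits 62, runs 62→69
T8: waits 69, runs 69→81
Sum = 0+16+24+44+49+53+62+69 = 317.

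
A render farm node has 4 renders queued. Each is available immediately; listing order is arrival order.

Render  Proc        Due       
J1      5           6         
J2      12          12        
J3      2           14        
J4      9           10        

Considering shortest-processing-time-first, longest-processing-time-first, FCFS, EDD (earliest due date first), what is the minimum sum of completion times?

53

SPT (increasing processing time): J3 J1 J4 J2.
J3: 0→2
J1: 2→7
J4: 7→16
J2: 16→28
Sum = 2+7+16+28 = 53.
LPT (decreasing processing time): J2 J4 J1 J3.
J2: 0→12
J4: 12→21
J1: 21→26
J3: 26→28
Sum = 12+21+26+28 = 87.
FIFO (arrival order): J1 J2 J3 J4.
J1: 0→5
J2: 5→17
J3: 17→19
J4: 19→28
Sum = 5+17+19+28 = 69.
EDD (increasing due date): J1 J4 J2 J3.
J1: 0→5
J4: 5→14
J2: 14→26
J3: 26→28
Sum = 5+14+26+28 = 73.
SPT 53, LPT 87, FIFO 69, EDD 73 → minimum 53.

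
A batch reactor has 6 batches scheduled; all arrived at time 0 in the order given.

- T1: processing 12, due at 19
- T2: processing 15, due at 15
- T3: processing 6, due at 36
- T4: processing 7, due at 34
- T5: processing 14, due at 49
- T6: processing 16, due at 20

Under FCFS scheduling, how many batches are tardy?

4

FIFO (arrival order): T1 T2 T3 T4 T5 T6.
T1: 0→12, due 19, tardiness 0
T2: 12→27, due 15, tardiness 12
T3: 27→33, due 36, tardiness 0
T4: 33→40, due 34, tardiness 6
T5: 40→54, due 49, tardiness 5
T6: 54→70, due 20, tardiness 50
Late batches: 4.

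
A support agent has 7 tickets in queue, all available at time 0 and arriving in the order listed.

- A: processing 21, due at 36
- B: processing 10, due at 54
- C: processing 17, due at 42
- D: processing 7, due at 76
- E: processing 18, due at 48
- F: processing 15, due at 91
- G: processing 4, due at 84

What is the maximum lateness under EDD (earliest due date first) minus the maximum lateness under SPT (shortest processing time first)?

EDD (increasing due date): A C E B D G F.
A: 0→21, due 36, lateness -15
C: 21→38, due 42, lateness -4
E: 38→56, due 48, lateness 8
B: 56→66, due 54, lateness 12
D: 66→73, due 76, lateness -3
G: 73→77, due 84, lateness -7
F: 77→92, due 91, lateness 1
Maximum = 12.
SPT (increasing processing time): G D B F C E A.
G: 0→4, due 84, lateness -80
D: 4→11, due 76, lateness -65
B: 11→21, due 54, lateness -33
F: 21→36, due 91, lateness -55
C: 36→53, due 42, lateness 11
E: 53→71, due 48, lateness 23
A: 71→92, due 36, lateness 56
Maximum = 56.
Difference = 12 − 56 = -44.

-44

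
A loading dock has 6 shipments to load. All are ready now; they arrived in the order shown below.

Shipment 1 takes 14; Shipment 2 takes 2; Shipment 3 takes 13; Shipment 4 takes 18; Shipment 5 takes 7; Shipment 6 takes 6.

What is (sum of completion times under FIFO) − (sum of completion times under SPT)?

65

FIFO (arrival order): Shipment 1 Shipment 2 Shipment 3 Shipment 4 Shipment 5 Shipment 6.
Shipment 1: 0→14
Shipment 2: 14→16
Shipment 3: 16→29
Shipment 4: 29→47
Shipment 5: 47→54
Shipment 6: 54→60
Sum = 14+16+29+47+54+60 = 220.
SPT (increasing processing time): Shipment 2 Shipment 6 Shipment 5 Shipment 3 Shipment 1 Shipment 4.
Shipment 2: 0→2
Shipment 6: 2→8
Shipment 5: 8→15
Shipment 3: 15→28
Shipment 1: 28→42
Shipment 4: 42→60
Sum = 2+8+15+28+42+60 = 155.
Difference = 220 − 155 = 65.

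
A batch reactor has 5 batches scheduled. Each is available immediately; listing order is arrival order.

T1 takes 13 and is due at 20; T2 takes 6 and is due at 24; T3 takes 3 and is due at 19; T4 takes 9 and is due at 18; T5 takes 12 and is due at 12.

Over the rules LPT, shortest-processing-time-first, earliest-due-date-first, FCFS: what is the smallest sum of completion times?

LPT (decreasing processing time): T1 T5 T4 T2 T3.
T1: 0→13
T5: 13→25
T4: 25→34
T2: 34→40
T3: 40→43
Sum = 13+25+34+40+43 = 155.
SPT (increasing processing time): T3 T2 T4 T5 T1.
T3: 0→3
T2: 3→9
T4: 9→18
T5: 18→30
T1: 30→43
Sum = 3+9+18+30+43 = 103.
EDD (increasing due date): T5 T4 T3 T1 T2.
T5: 0→12
T4: 12→21
T3: 21→24
T1: 24→37
T2: 37→43
Sum = 12+21+24+37+43 = 137.
FIFO (arrival order): T1 T2 T3 T4 T5.
T1: 0→13
T2: 13→19
T3: 19→22
T4: 22→31
T5: 31→43
Sum = 13+19+22+31+43 = 128.
LPT 155, SPT 103, EDD 137, FIFO 128 → minimum 103.

103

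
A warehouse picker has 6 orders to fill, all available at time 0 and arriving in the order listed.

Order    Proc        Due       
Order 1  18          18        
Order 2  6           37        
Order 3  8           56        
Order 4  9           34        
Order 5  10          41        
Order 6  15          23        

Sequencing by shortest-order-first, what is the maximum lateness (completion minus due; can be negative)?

48

SPT (increasing processing time): Order 2 Order 3 Order 4 Order 5 Order 6 Order 1.
Order 2: 0→6, due 37, lateness -31
Order 3: 6→14, due 56, lateness -42
Order 4: 14→23, due 34, lateness -11
Order 5: 23→33, due 41, lateness -8
Order 6: 33→48, due 23, lateness 25
Order 1: 48→66, due 18, lateness 48
Maximum = 48.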